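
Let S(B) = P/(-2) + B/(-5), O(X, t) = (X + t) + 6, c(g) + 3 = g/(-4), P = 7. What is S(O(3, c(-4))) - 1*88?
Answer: -929/10 ≈ -92.900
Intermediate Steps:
c(g) = -3 - g/4 (c(g) = -3 + g/(-4) = -3 + g*(-1/4) = -3 - g/4)
O(X, t) = 6 + X + t
S(B) = -7/2 - B/5 (S(B) = 7/(-2) + B/(-5) = 7*(-1/2) + B*(-1/5) = -7/2 - B/5)
S(O(3, c(-4))) - 1*88 = (-7/2 - (6 + 3 + (-3 - 1/4*(-4)))/5) - 1*88 = (-7/2 - (6 + 3 + (-3 + 1))/5) - 88 = (-7/2 - (6 + 3 - 2)/5) - 88 = (-7/2 - 1/5*7) - 88 = (-7/2 - 7/5) - 88 = -49/10 - 88 = -929/10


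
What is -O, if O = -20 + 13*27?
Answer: -331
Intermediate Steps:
O = 331 (O = -20 + 351 = 331)
-O = -1*331 = -331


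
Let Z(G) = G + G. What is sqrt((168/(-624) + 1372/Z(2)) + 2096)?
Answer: sqrt(1648582)/26 ≈ 49.383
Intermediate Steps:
Z(G) = 2*G
sqrt((168/(-624) + 1372/Z(2)) + 2096) = sqrt((168/(-624) + 1372/((2*2))) + 2096) = sqrt((168*(-1/624) + 1372/4) + 2096) = sqrt((-7/26 + 1372*(1/4)) + 2096) = sqrt((-7/26 + 343) + 2096) = sqrt(8911/26 + 2096) = sqrt(63407/26) = sqrt(1648582)/26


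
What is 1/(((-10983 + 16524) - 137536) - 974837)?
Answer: -1/1106832 ≈ -9.0348e-7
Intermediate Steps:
1/(((-10983 + 16524) - 137536) - 974837) = 1/((5541 - 137536) - 974837) = 1/(-131995 - 974837) = 1/(-1106832) = -1/1106832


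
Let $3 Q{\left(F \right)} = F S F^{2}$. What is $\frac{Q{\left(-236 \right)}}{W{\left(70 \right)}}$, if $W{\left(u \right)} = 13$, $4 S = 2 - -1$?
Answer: $- \frac{3286064}{13} \approx -2.5277 \cdot 10^{5}$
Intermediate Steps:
$S = \frac{3}{4}$ ($S = \frac{2 - -1}{4} = \frac{2 + 1}{4} = \frac{1}{4} \cdot 3 = \frac{3}{4} \approx 0.75$)
$Q{\left(F \right)} = \frac{F^{3}}{4}$ ($Q{\left(F \right)} = \frac{F \frac{3}{4} F^{2}}{3} = \frac{\frac{3 F}{4} F^{2}}{3} = \frac{\frac{3}{4} F^{3}}{3} = \frac{F^{3}}{4}$)
$\frac{Q{\left(-236 \right)}}{W{\left(70 \right)}} = \frac{\frac{1}{4} \left(-236\right)^{3}}{13} = \frac{1}{4} \left(-13144256\right) \frac{1}{13} = \left(-3286064\right) \frac{1}{13} = - \frac{3286064}{13}$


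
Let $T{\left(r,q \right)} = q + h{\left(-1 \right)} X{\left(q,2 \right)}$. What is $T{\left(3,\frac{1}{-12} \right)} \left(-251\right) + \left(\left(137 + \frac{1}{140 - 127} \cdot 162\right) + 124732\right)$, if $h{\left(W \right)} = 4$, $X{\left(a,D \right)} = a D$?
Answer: $\frac{6503625}{52} \approx 1.2507 \cdot 10^{5}$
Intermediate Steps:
$X{\left(a,D \right)} = D a$
$T{\left(r,q \right)} = 9 q$ ($T{\left(r,q \right)} = q + 4 \cdot 2 q = q + 8 q = 9 q$)
$T{\left(3,\frac{1}{-12} \right)} \left(-251\right) + \left(\left(137 + \frac{1}{140 - 127} \cdot 162\right) + 124732\right) = \frac{9}{-12} \left(-251\right) + \left(\left(137 + \frac{1}{140 - 127} \cdot 162\right) + 124732\right) = 9 \left(- \frac{1}{12}\right) \left(-251\right) + \left(\left(137 + \frac{1}{13} \cdot 162\right) + 124732\right) = \left(- \frac{3}{4}\right) \left(-251\right) + \left(\left(137 + \frac{1}{13} \cdot 162\right) + 124732\right) = \frac{753}{4} + \left(\left(137 + \frac{162}{13}\right) + 124732\right) = \frac{753}{4} + \left(\frac{1943}{13} + 124732\right) = \frac{753}{4} + \frac{1623459}{13} = \frac{6503625}{52}$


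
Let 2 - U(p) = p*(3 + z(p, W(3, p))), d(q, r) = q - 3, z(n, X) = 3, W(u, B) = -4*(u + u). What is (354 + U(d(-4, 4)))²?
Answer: 158404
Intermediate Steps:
W(u, B) = -8*u
d(q, r) = -3 + q
U(p) = 2 - 6*p (U(p) = 2 - p*(3 + 3) = 2 - p*6 = 2 - 6*p)
(354 + U(d(-4, 4)))² = (354 + (2 - 6*(-3 - 4)))² = (354 + (2 - 6*(-7)))² = (354 + (2 + 42))² = (354 + 44)² = 398² = 158404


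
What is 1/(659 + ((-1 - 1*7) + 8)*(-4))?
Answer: 1/659 ≈ 0.0015175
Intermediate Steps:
1/(659 + ((-1 - 1*7) + 8)*(-4)) = 1/(659 + ((-1 - 7) + 8)*(-4)) = 1/(659 + (-8 + 8)*(-4)) = 1/(659 + 0*(-4)) = 1/(659 + 0) = 1/659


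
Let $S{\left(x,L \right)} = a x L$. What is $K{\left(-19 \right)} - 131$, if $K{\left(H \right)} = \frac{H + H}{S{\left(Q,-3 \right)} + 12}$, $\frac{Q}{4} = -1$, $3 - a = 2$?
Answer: $- \frac{1591}{12} \approx -132.58$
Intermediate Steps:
$a = 1$ ($a = 3 - 2 = 1$)
$Q = -4$ ($Q = 4 \left(-1\right) = -4$)
$S{\left(x,L \right)} = L x$ ($S{\left(x,L \right)} = 1 x L = x L = L x$)
$K{\left(H \right)} = \frac{H}{12}$ ($K{\left(H \right)} = \frac{H + H}{\left(-3\right) \left(-4\right) + 12} = \frac{2 H}{12 + 12} = \frac{2 H}{24} = 2 H \frac{1}{24} = \frac{H}{12}$)
$K{\left(-19 \right)} - 131 = \frac{1}{12} \left(-19\right) - 131 = - \frac{19}{12} - 131 = - \frac{1591}{12}$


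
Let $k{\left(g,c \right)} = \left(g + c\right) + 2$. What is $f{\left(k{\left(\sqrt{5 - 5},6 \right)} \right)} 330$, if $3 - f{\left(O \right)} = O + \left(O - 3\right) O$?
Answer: $-14850$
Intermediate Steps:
$k{\left(g,c \right)} = 2 + c + g$ ($k{\left(g,c \right)} = \left(c + g\right) + 2 = 2 + c + g$)
$f{\left(O \right)} = 3 - O - O \left(-3 + O\right)$ ($f{\left(O \right)} = 3 - \left(O + \left(O - 3\right) O\right) = 3 - \left(O + \left(-3 + O\right) O\right) = 3 - \left(O + O \left(-3 + O\right)\right) = 3 - O - O \left(-3 + O\right)$)
$f{\left(k{\left(\sqrt{5 - 5},6 \right)} \right)} 330 = \left(3 - \left(2 + 6 + \sqrt{5 - 5}\right)^{2} + 2 \left(2 + 6 + \sqrt{5 - 5}\right)\right) 330 = \left(3 - \left(2 + 6 + \sqrt{0}\right)^{2} + 2 \left(2 + 6 + \sqrt{0}\right)\right) 330 = \left(3 - \left(2 + 6 + 0\right)^{2} + 2 \left(2 + 6 + 0\right)\right) 330 = \left(3 - 8^{2} + 2 \cdot 8\right) 330 = \left(3 - 64 + 16\right) 330 = \left(-45\right) 330 = -14850$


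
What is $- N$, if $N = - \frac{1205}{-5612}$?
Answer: $- \frac{1205}{5612} \approx -0.21472$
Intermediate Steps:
$N = \frac{1205}{5612}$ ($N = \left(-1205\right) \left(- \frac{1}{5612}\right) = \frac{1205}{5612} \approx 0.21472$)
$- N = \left(-1\right) \frac{1205}{5612} = - \frac{1205}{5612}$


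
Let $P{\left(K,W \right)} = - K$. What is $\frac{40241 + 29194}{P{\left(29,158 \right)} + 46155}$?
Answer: $\frac{69435}{46126} \approx 1.5053$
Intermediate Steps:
$\frac{40241 + 29194}{P{\left(29,158 \right)} + 46155} = \frac{40241 + 29194}{\left(-1\right) 29 + 46155} = \frac{69435}{-29 + 46155} = \frac{69435}{46126}$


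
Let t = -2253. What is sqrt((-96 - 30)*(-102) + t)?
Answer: sqrt(10599) ≈ 102.95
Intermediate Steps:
sqrt((-96 - 30)*(-102) + t) = sqrt((-96 - 30)*(-102) - 2253) = sqrt(-126*(-102) - 2253) = sqrt(12852 - 2253) = sqrt(10599)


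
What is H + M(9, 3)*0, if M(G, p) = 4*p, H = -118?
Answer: -118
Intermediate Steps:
H + M(9, 3)*0 = -118 + (4*3)*0 = -118 + 12*0 = -118 + 0 = -118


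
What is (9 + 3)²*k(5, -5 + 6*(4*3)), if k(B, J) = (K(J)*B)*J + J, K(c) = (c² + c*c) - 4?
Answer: 432915408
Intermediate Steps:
K(c) = -4 + 2*c² (K(c) = (c² + c²) - 4 = 2*c² - 4 = -4 + 2*c²)
k(B, J) = J + B*J*(-4 + 2*J²) (k(B, J) = ((-4 + 2*J²)*B)*J + J = (B*(-4 + 2*J²))*J + J = B*J*(-4 + 2*J²) + J = J + B*J*(-4 + 2*J²))
(9 + 3)²*k(5, -5 + 6*(4*3)) = (9 + 3)²*((-5 + 6*(4*3))*(1 + 2*5*(-2 + (-5 + 6*(4*3))²))) = 12²*((-5 + 6*12)*(1 + 2*5*(-2 + (-5 + 6*12)²))) = 144*((-5 + 72)*(1 + 2*5*(-2 + (-5 + 72)²))) = 144*(67*(1 + 2*5*(-2 + 67²))) = 144*(67*(1 + 2*5*(-2 + 4489))) = 144*(67*(1 + 2*5*4487)) = 144*(67*(1 + 44870)) = 144*(67*44871) = 144*3006357 = 432915408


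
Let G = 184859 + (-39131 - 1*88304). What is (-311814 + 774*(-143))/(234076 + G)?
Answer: -105624/72875 ≈ -1.4494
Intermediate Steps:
G = 57424 (G = 184859 + (-39131 - 88304) = 184859 - 127435 = 57424)
(-311814 + 774*(-143))/(234076 + G) = (-311814 + 774*(-143))/(234076 + 57424) = (-311814 - 110682)/291500 = -422496*1/291500 = -105624/72875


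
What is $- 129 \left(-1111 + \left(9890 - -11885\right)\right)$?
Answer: $-2665656$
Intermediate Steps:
$- 129 \left(-1111 + \left(9890 - -11885\right)\right) = - 129 \left(-1111 + \left(9890 + 11885\right)\right) = - 129 \left(-1111 + 21775\right) = \left(-129\right) 20664 = -2665656$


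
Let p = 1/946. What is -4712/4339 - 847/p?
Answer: -3476680530/4339 ≈ -8.0126e+5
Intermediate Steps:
p = 1/946 ≈ 0.0010571
-4712/4339 - 847/p = -4712/4339 - 847/1/946 = -4712*1/4339 - 847*946 = -4712/4339 - 801262 = -3476680530/4339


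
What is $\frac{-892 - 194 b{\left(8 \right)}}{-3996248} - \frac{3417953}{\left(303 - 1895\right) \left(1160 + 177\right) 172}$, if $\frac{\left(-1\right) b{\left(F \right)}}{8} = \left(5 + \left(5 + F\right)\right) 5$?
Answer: $- \frac{15428435225}{607573560928} \approx -0.025394$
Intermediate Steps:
$b{\left(F \right)} = -400 - 40 F$ ($b{\left(F \right)} = - 8 \left(5 + \left(5 + F\right)\right) 5 = - 8 \left(10 + F\right) 5 = - 8 \left(50 + 5 F\right) = -400 - 40 F$)
$\frac{-892 - 194 b{\left(8 \right)}}{-3996248} - \frac{3417953}{\left(303 - 1895\right) \left(1160 + 177\right) 172} = \frac{-892 - 194 \left(-400 - 320\right)}{-3996248} - \frac{3417953}{\left(303 - 1895\right) \left(1160 + 177\right) 172} = \left(-892 - 194 \left(-400 - 320\right)\right) \left(- \frac{1}{3996248}\right) - \frac{3417953}{\left(-1592\right) 1337 \cdot 172} = \left(-892 - -139680\right) \left(- \frac{1}{3996248}\right) - \frac{3417953}{\left(-2128504\right) 172} = \left(-892 + 139680\right) \left(- \frac{1}{3996248}\right) - \frac{3417953}{-366102688} = 138788 \left(- \frac{1}{3996248}\right) - - \frac{488279}{52300384} = - \frac{34697}{999062} + \frac{488279}{52300384} = - \frac{15428435225}{607573560928}$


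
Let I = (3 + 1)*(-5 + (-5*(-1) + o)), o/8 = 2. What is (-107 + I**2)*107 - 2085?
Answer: 424738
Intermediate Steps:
o = 16 (o = 8*2 = 16)
I = 64 (I = (3 + 1)*(-5 + (-5*(-1) + 16)) = 4*(-5 + (5 + 16)) = 4*(-5 + 21) = 4*16 = 64)
(-107 + I**2)*107 - 2085 = (-107 + 64**2)*107 - 2085 = (-107 + 4096)*107 - 2085 = 3989*107 - 2085 = 426823 - 2085 = 424738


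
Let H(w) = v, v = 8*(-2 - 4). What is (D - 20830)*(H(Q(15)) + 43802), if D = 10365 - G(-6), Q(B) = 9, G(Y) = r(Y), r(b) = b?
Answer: -457623086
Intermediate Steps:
G(Y) = Y
D = 10371 (D = 10365 - 1*(-6) = 10365 + 6 = 10371)
v = -48 (v = 8*(-6) = -48)
H(w) = -48
(D - 20830)*(H(Q(15)) + 43802) = (10371 - 20830)*(-48 + 43802) = -10459*43754 = -457623086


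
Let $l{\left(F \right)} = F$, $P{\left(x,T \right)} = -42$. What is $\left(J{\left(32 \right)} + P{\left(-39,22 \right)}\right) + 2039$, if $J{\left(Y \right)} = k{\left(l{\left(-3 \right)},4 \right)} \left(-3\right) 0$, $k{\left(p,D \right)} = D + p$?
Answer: $1997$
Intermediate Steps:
$J{\left(Y \right)} = 0$ ($J{\left(Y \right)} = \left(4 - 3\right) \left(-3\right) 0 = 1 \left(-3\right) 0 = \left(-3\right) 0 = 0$)
$\left(J{\left(32 \right)} + P{\left(-39,22 \right)}\right) + 2039 = \left(0 - 42\right) + 2039 = -42 + 2039 = 1997$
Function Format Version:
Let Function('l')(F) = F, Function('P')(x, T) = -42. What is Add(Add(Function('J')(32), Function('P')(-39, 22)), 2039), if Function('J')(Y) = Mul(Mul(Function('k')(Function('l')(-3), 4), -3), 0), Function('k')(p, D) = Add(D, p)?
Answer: 1997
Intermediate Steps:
Function('J')(Y) = 0 (Function('J')(Y) = Mul(Mul(Add(4, -3), -3), 0) = Mul(Mul(1, -3), 0) = Mul(-3, 0) = 0)
Add(Add(Function('J')(32), Function('P')(-39, 22)), 2039) = Add(Add(0, -42), 2039) = Add(-42, 2039) = 1997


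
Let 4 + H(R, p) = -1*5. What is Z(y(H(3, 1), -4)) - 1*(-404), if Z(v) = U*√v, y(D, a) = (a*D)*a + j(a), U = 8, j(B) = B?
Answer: 404 + 16*I*√37 ≈ 404.0 + 97.324*I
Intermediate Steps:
H(R, p) = -9 (H(R, p) = -4 - 1*5 = -4 - 5 = -9)
y(D, a) = a + D*a² (y(D, a) = (a*D)*a + a = (D*a)*a + a = D*a² + a = a + D*a²)
Z(v) = 8*√v
Z(y(H(3, 1), -4)) - 1*(-404) = 8*√(-4*(1 - 9*(-4))) - 1*(-404) = 8*√(-4*(1 + 36)) + 404 = 8*√(-4*37) + 404 = 8*√(-148) + 404 = 8*(2*I*√37) + 404 = 16*I*√37 + 404 = 404 + 16*I*√37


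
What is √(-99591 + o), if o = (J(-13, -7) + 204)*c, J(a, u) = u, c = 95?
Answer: 2*I*√20219 ≈ 284.39*I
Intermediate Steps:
o = 18715 (o = (-7 + 204)*95 = 197*95 = 18715)
√(-99591 + o) = √(-99591 + 18715) = √(-80876) = 2*I*√20219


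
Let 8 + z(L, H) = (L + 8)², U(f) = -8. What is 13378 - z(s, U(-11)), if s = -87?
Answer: 7145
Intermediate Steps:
z(L, H) = -8 + (8 + L)² (z(L, H) = -8 + (L + 8)² = -8 + (8 + L)²)
13378 - z(s, U(-11)) = 13378 - (-8 + (8 - 87)²) = 13378 - (-8 + (-79)²) = 13378 - (-8 + 6241) = 13378 - 1*6233 = 13378 - 6233 = 7145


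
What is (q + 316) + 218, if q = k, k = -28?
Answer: 506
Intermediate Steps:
q = -28
(q + 316) + 218 = (-28 + 316) + 218 = 288 + 218 = 506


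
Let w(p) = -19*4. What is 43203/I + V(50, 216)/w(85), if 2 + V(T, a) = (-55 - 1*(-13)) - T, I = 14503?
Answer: 2323355/551114 ≈ 4.2157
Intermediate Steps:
V(T, a) = -44 - T (V(T, a) = -2 + ((-55 - 1*(-13)) - T) = -2 + ((-55 + 13) - T) = -2 + (-42 - T) = -44 - T)
w(p) = -76
43203/I + V(50, 216)/w(85) = 43203/14503 + (-44 - 1*50)/(-76) = 43203*(1/14503) + (-44 - 50)*(-1/76) = 43203/14503 - 94*(-1/76) = 43203/14503 + 47/38 = 2323355/551114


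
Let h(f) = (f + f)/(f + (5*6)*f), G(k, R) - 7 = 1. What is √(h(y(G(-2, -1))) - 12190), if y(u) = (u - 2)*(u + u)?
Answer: 28*I*√14942/31 ≈ 110.41*I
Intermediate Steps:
G(k, R) = 8 (G(k, R) = 7 + 1 = 8)
y(u) = 2*u*(-2 + u) (y(u) = (-2 + u)*(2*u) = 2*u*(-2 + u))
h(f) = 2/31 (h(f) = (2*f)/(f + 30*f) = (2*f)/((31*f)) = (2*f)*(1/(31*f)) = 2/31)
√(h(y(G(-2, -1))) - 12190) = √(2/31 - 12190) = √(-377888/31) = 28*I*√14942/31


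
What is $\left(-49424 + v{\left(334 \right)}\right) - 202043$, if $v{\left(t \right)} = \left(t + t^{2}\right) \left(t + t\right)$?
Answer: $74491053$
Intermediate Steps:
$v{\left(t \right)} = 2 t \left(t + t^{2}\right)$ ($v{\left(t \right)} = \left(t + t^{2}\right) 2 t = 2 t \left(t + t^{2}\right)$)
$\left(-49424 + v{\left(334 \right)}\right) - 202043 = \left(-49424 + 2 \cdot 334^{2} \left(1 + 334\right)\right) - 202043 = \left(-49424 + 2 \cdot 111556 \cdot 335\right) - 202043 = \left(-49424 + 74742520\right) - 202043 = 74693096 - 202043 = 74491053$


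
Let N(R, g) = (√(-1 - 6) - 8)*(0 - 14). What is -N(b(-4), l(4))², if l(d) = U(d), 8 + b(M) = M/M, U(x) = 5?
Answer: -11172 + 3136*I*√7 ≈ -11172.0 + 8297.1*I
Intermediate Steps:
b(M) = -7 (b(M) = -8 + M/M = -8 + 1 = -7)
l(d) = 5
N(R, g) = 112 - 14*I*√7 (N(R, g) = (√(-7) - 8)*(-14) = (I*√7 - 8)*(-14) = (-8 + I*√7)*(-14) = 112 - 14*I*√7)
-N(b(-4), l(4))² = -(112 - 14*I*√7)²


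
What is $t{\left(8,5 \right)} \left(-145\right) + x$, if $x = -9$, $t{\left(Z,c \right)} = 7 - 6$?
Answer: $-154$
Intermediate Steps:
$t{\left(Z,c \right)} = 1$
$t{\left(8,5 \right)} \left(-145\right) + x = 1 \left(-145\right) - 9 = -145 - 9 = -154$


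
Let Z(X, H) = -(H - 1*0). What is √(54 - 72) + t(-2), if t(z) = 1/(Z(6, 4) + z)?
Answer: -⅙ + 3*I*√2 ≈ -0.16667 + 4.2426*I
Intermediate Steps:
Z(X, H) = -H (Z(X, H) = -(H + 0) = -H)
t(z) = 1/(-4 + z) (t(z) = 1/(-1*4 + z) = 1/(-4 + z))
√(54 - 72) + t(-2) = √(54 - 72) + 1/(-4 - 2) = √(-18) + 1/(-6) = 3*I*√2 - ⅙ = -⅙ + 3*I*√2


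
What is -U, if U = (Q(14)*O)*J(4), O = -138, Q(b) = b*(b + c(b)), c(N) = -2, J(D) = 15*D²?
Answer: 5564160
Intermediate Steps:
Q(b) = b*(-2 + b) (Q(b) = b*(b - 2) = b*(-2 + b))
U = -5564160 (U = ((14*(-2 + 14))*(-138))*(15*4²) = ((14*12)*(-138))*(15*16) = (168*(-138))*240 = -23184*240 = -5564160)
-U = -1*(-5564160) = 5564160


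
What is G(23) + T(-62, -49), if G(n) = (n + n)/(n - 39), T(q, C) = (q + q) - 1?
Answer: -1023/8 ≈ -127.88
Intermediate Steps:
T(q, C) = -1 + 2*q (T(q, C) = 2*q - 1 = -1 + 2*q)
G(n) = 2*n/(-39 + n) (G(n) = (2*n)/(-39 + n) = 2*n/(-39 + n))
G(23) + T(-62, -49) = 2*23/(-39 + 23) + (-1 + 2*(-62)) = 2*23/(-16) + (-1 - 124) = 2*23*(-1/16) - 125 = -23/8 - 125 = -1023/8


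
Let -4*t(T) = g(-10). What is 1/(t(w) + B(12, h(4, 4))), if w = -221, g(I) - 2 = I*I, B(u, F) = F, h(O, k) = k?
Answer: -2/43 ≈ -0.046512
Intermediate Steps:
g(I) = 2 + I² (g(I) = 2 + I*I = 2 + I²)
t(T) = -51/2 (t(T) = -(2 + (-10)²)/4 = -(2 + 100)/4 = -¼*102 = -51/2)
1/(t(w) + B(12, h(4, 4))) = 1/(-51/2 + 4) = 1/(-43/2) = -2/43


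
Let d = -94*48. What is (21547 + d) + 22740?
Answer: 39775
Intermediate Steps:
d = -4512
(21547 + d) + 22740 = (21547 - 4512) + 22740 = 17035 + 22740 = 39775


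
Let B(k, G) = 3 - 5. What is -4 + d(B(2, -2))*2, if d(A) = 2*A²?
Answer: 12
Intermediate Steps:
B(k, G) = -2
-4 + d(B(2, -2))*2 = -4 + (2*(-2)²)*2 = -4 + (2*4)*2 = -4 + 8*2 = -4 + 16 = 12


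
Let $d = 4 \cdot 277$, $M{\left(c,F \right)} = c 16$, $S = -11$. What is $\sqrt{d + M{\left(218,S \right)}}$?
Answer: $2 \sqrt{1149} \approx 67.794$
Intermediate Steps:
$M{\left(c,F \right)} = 16 c$
$d = 1108$
$\sqrt{d + M{\left(218,S \right)}} = \sqrt{1108 + 16 \cdot 218} = \sqrt{1108 + 3488} = \sqrt{4596} = 2 \sqrt{1149}$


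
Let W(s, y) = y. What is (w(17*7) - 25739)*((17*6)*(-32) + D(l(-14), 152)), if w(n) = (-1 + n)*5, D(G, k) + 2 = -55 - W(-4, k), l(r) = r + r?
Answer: 87342477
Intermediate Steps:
l(r) = 2*r
D(G, k) = -57 - k (D(G, k) = -2 + (-55 - k) = -57 - k)
w(n) = -5 + 5*n
(w(17*7) - 25739)*((17*6)*(-32) + D(l(-14), 152)) = ((-5 + 5*(17*7)) - 25739)*((17*6)*(-32) + (-57 - 1*152)) = ((-5 + 5*119) - 25739)*(102*(-32) + (-57 - 152)) = ((-5 + 595) - 25739)*(-3264 - 209) = (590 - 25739)*(-3473) = -25149*(-3473) = 87342477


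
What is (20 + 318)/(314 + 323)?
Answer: 26/49 ≈ 0.53061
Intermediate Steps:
(20 + 318)/(314 + 323) = 338/637 = 338*(1/637) = 26/49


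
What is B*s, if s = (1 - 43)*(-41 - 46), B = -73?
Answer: -266742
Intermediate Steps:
s = 3654 (s = -42*(-87) = 3654)
B*s = -73*3654 = -266742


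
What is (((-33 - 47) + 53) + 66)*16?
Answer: 624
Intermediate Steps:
(((-33 - 47) + 53) + 66)*16 = ((-80 + 53) + 66)*16 = (-27 + 66)*16 = 39*16 = 624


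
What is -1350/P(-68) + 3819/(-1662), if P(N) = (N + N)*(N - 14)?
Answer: -3736099/1544552 ≈ -2.4189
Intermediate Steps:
P(N) = 2*N*(-14 + N) (P(N) = (2*N)*(-14 + N) = 2*N*(-14 + N))
-1350/P(-68) + 3819/(-1662) = -1350*(-1/(136*(-14 - 68))) + 3819/(-1662) = -1350/(2*(-68)*(-82)) + 3819*(-1/1662) = -1350/11152 - 1273/554 = -1350*1/11152 - 1273/554 = -675/5576 - 1273/554 = -3736099/1544552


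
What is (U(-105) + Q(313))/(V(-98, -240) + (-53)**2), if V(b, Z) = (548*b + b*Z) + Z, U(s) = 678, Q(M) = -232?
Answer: -446/27615 ≈ -0.016151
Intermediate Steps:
V(b, Z) = Z + 548*b + Z*b (V(b, Z) = (548*b + Z*b) + Z = Z + 548*b + Z*b)
(U(-105) + Q(313))/(V(-98, -240) + (-53)**2) = (678 - 232)/((-240 + 548*(-98) - 240*(-98)) + (-53)**2) = 446/((-240 - 53704 + 23520) + 2809) = 446/(-30424 + 2809) = 446/(-27615) = 446*(-1/27615) = -446/27615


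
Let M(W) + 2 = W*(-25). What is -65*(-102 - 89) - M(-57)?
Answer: 10992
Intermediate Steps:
M(W) = -2 - 25*W (M(W) = -2 + W*(-25) = -2 - 25*W)
-65*(-102 - 89) - M(-57) = -65*(-102 - 89) - (-2 - 25*(-57)) = -65*(-191) - (-2 + 1425) = 12415 - 1*1423 = 12415 - 1423 = 10992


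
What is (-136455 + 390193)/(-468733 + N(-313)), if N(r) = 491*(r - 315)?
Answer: -253738/777081 ≈ -0.32653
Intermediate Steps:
N(r) = -154665 + 491*r (N(r) = 491*(-315 + r) = -154665 + 491*r)
(-136455 + 390193)/(-468733 + N(-313)) = (-136455 + 390193)/(-468733 + (-154665 + 491*(-313))) = 253738/(-468733 + (-154665 - 153683)) = 253738/(-468733 - 308348) = 253738/(-777081) = 253738*(-1/777081) = -253738/777081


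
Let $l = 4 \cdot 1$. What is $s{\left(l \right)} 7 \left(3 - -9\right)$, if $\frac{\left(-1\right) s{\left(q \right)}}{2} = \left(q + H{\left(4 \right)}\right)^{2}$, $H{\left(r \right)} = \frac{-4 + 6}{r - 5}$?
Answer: $-672$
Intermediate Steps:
$H{\left(r \right)} = \frac{2}{-5 + r}$ ($H{\left(r \right)} = \frac{2}{r - 5} = \frac{2}{-5 + r}$)
$l = 4$
$s{\left(q \right)} = - 2 \left(-2 + q\right)^{2}$ ($s{\left(q \right)} = - 2 \left(q + \frac{2}{-5 + 4}\right)^{2} = - 2 \left(q + \frac{2}{-1}\right)^{2} = - 2 \left(q + 2 \left(-1\right)\right)^{2} = - 2 \left(q - 2\right)^{2} = - 2 \left(-2 + q\right)^{2}$)
$s{\left(l \right)} 7 \left(3 - -9\right) = - 2 \left(-2 + 4\right)^{2} \cdot 7 \left(3 - -9\right) = - 2 \cdot 2^{2} \cdot 7 \left(3 + 9\right) = \left(-2\right) 4 \cdot 7 \cdot 12 = \left(-8\right) 7 \cdot 12 = \left(-56\right) 12 = -672$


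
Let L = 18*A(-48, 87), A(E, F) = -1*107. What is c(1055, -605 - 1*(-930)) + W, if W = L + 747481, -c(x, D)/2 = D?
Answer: 744905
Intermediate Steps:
A(E, F) = -107
c(x, D) = -2*D
L = -1926 (L = 18*(-107) = -1926)
W = 745555 (W = -1926 + 747481 = 745555)
c(1055, -605 - 1*(-930)) + W = -2*(-605 - 1*(-930)) + 745555 = -2*(-605 + 930) + 745555 = -2*325 + 745555 = -650 + 745555 = 744905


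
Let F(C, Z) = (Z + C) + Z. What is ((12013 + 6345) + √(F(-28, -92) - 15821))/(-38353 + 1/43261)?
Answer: -397092719/829594566 - 43261*I*√16033/1659189132 ≈ -0.47866 - 0.0033015*I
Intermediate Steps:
F(C, Z) = C + 2*Z (F(C, Z) = (C + Z) + Z = C + 2*Z)
((12013 + 6345) + √(F(-28, -92) - 15821))/(-38353 + 1/43261) = ((12013 + 6345) + √((-28 + 2*(-92)) - 15821))/(-38353 + 1/43261) = (18358 + √((-28 - 184) - 15821))/(-38353 + 1/43261) = (18358 + √(-212 - 15821))/(-1659189132/43261) = (18358 + √(-16033))*(-43261/1659189132) = (18358 + I*√16033)*(-43261/1659189132) = -397092719/829594566 - 43261*I*√16033/1659189132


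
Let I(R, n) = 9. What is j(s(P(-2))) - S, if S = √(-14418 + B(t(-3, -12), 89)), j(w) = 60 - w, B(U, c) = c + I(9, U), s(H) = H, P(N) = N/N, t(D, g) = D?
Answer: 59 - 4*I*√895 ≈ 59.0 - 119.67*I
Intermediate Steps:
P(N) = 1
B(U, c) = 9 + c (B(U, c) = c + 9 = 9 + c)
S = 4*I*√895 (S = √(-14418 + (9 + 89)) = √(-14418 + 98) = √(-14320) = 4*I*√895 ≈ 119.67*I)
j(s(P(-2))) - S = (60 - 1*1) - 4*I*√895 = (60 - 1) - 4*I*√895 = 59 - 4*I*√895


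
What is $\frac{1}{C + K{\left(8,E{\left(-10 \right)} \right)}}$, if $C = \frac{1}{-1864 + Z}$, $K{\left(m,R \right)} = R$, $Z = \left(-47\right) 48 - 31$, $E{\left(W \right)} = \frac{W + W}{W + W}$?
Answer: $\frac{4151}{4150} \approx 1.0002$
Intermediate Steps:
$E{\left(W \right)} = 1$ ($E{\left(W \right)} = \frac{2 W}{2 W} = 2 W \frac{1}{2 W} = 1$)
$Z = -2287$ ($Z = -2256 - 31 = -2287$)
$C = - \frac{1}{4151}$ ($C = \frac{1}{-1864 - 2287} = \frac{1}{-4151} = - \frac{1}{4151} \approx -0.00024091$)
$\frac{1}{C + K{\left(8,E{\left(-10 \right)} \right)}} = \frac{1}{- \frac{1}{4151} + 1} = \frac{1}{\frac{4150}{4151}} = \frac{4151}{4150}$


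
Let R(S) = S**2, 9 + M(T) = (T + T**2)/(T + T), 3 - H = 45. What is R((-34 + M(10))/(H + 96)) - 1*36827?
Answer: -47727167/1296 ≈ -36827.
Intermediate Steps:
H = -42 (H = 3 - 1*45 = 3 - 45 = -42)
M(T) = -9 + (T + T**2)/(2*T) (M(T) = -9 + (T + T**2)/(T + T) = -9 + (T + T**2)/((2*T)) = -9 + (T + T**2)*(1/(2*T)) = -9 + (T + T**2)/(2*T))
R((-34 + M(10))/(H + 96)) - 1*36827 = ((-34 + (-17/2 + (1/2)*10))/(-42 + 96))**2 - 1*36827 = ((-34 + (-17/2 + 5))/54)**2 - 36827 = ((-34 - 7/2)*(1/54))**2 - 36827 = (-75/2*1/54)**2 - 36827 = (-25/36)**2 - 36827 = 625/1296 - 36827 = -47727167/1296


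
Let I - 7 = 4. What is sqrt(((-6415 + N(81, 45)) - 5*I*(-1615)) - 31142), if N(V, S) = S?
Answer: 23*sqrt(97) ≈ 226.52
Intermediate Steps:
I = 11 (I = 7 + 4 = 11)
sqrt(((-6415 + N(81, 45)) - 5*I*(-1615)) - 31142) = sqrt(((-6415 + 45) - 5*11*(-1615)) - 31142) = sqrt((-6370 - 55*(-1615)) - 31142) = sqrt((-6370 - 1*(-88825)) - 31142) = sqrt((-6370 + 88825) - 31142) = sqrt(82455 - 31142) = sqrt(51313) = 23*sqrt(97)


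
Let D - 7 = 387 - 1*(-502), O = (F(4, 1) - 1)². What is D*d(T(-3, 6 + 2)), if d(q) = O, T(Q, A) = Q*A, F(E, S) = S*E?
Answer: 8064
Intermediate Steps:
F(E, S) = E*S
O = 9 (O = (4*1 - 1)² = (4 - 1)² = 3² = 9)
T(Q, A) = A*Q
d(q) = 9
D = 896 (D = 7 + (387 - 1*(-502)) = 7 + (387 + 502) = 7 + 889 = 896)
D*d(T(-3, 6 + 2)) = 896*9 = 8064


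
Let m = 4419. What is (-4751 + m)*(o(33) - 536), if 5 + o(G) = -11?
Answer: 183264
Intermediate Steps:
o(G) = -16 (o(G) = -5 - 11 = -16)
(-4751 + m)*(o(33) - 536) = (-4751 + 4419)*(-16 - 536) = -332*(-552) = 183264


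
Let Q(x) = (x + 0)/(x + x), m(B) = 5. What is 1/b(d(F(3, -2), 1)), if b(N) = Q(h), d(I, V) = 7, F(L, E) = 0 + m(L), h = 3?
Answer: 2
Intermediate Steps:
F(L, E) = 5 (F(L, E) = 0 + 5 = 5)
Q(x) = 1/2 (Q(x) = x/((2*x)) = x*(1/(2*x)) = 1/2)
b(N) = 1/2
1/b(d(F(3, -2), 1)) = 1/(1/2) = 2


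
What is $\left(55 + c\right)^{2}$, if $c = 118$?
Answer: $29929$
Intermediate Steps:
$\left(55 + c\right)^{2} = \left(55 + 118\right)^{2} = 173^{2} = 29929$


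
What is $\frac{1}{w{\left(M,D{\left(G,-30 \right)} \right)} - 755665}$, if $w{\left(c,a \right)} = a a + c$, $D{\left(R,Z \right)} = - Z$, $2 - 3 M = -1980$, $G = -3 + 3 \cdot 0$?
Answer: $- \frac{3}{2262313} \approx -1.3261 \cdot 10^{-6}$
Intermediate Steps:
$G = -3$ ($G = -3 + 0 = -3$)
$M = \frac{1982}{3}$ ($M = \frac{2}{3} - -660 = \frac{2}{3} + 660 = \frac{1982}{3} \approx 660.67$)
$w{\left(c,a \right)} = c + a^{2}$ ($w{\left(c,a \right)} = a^{2} + c = c + a^{2}$)
$\frac{1}{w{\left(M,D{\left(G,-30 \right)} \right)} - 755665} = \frac{1}{\left(\frac{1982}{3} + \left(\left(-1\right) \left(-30\right)\right)^{2}\right) - 755665} = \frac{1}{\left(\frac{1982}{3} + 30^{2}\right) - 755665} = \frac{1}{\left(\frac{1982}{3} + 900\right) - 755665} = \frac{1}{\frac{4682}{3} - 755665} = \frac{1}{- \frac{2262313}{3}} = - \frac{3}{2262313}$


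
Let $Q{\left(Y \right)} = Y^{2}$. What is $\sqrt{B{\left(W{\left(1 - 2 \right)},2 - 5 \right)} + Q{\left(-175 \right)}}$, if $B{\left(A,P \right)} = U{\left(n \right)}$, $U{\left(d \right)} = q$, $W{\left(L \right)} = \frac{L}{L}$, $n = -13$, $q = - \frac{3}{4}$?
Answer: $\frac{\sqrt{122497}}{2} \approx 175.0$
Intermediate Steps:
$q = - \frac{3}{4}$ ($q = \left(-3\right) \frac{1}{4} = - \frac{3}{4} \approx -0.75$)
$W{\left(L \right)} = 1$
$U{\left(d \right)} = - \frac{3}{4}$
$B{\left(A,P \right)} = - \frac{3}{4}$
$\sqrt{B{\left(W{\left(1 - 2 \right)},2 - 5 \right)} + Q{\left(-175 \right)}} = \sqrt{- \frac{3}{4} + \left(-175\right)^{2}} = \sqrt{- \frac{3}{4} + 30625} = \sqrt{\frac{122497}{4}} = \frac{\sqrt{122497}}{2}$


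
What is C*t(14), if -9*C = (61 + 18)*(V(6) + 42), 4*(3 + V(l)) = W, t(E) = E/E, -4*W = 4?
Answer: -12245/36 ≈ -340.14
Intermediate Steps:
W = -1 (W = -1/4*4 = -1)
t(E) = 1
V(l) = -13/4 (V(l) = -3 + (1/4)*(-1) = -3 - 1/4 = -13/4)
C = -12245/36 (C = -(61 + 18)*(-13/4 + 42)/9 = -79*155/(9*4) = -1/9*12245/4 = -12245/36 ≈ -340.14)
C*t(14) = -12245/36*1 = -12245/36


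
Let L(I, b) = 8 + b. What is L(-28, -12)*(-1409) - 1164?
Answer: 4472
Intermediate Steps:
L(-28, -12)*(-1409) - 1164 = (8 - 12)*(-1409) - 1164 = -4*(-1409) - 1164 = 5636 - 1164 = 4472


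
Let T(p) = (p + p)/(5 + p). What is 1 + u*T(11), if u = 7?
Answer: 85/8 ≈ 10.625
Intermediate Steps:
T(p) = 2*p/(5 + p) (T(p) = (2*p)/(5 + p) = 2*p/(5 + p))
1 + u*T(11) = 1 + 7*(2*11/(5 + 11)) = 1 + 7*(2*11/16) = 1 + 7*(2*11*(1/16)) = 1 + 7*(11/8) = 1 + 77/8 = 85/8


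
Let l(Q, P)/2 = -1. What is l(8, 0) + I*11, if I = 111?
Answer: 1219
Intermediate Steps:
l(Q, P) = -2 (l(Q, P) = 2*(-1) = -2)
l(8, 0) + I*11 = -2 + 111*11 = -2 + 1221 = 1219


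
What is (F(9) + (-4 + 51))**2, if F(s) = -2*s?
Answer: 841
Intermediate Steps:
(F(9) + (-4 + 51))**2 = (-2*9 + (-4 + 51))**2 = (-18 + 47)**2 = 29**2 = 841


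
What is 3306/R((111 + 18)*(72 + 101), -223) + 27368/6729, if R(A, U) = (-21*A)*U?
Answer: 105935774486/26046341797 ≈ 4.0672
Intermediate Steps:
R(A, U) = -21*A*U
3306/R((111 + 18)*(72 + 101), -223) + 27368/6729 = 3306/((-21*(111 + 18)*(72 + 101)*(-223))) + 27368/6729 = 3306/((-21*129*173*(-223))) + 27368*(1/6729) = 3306/((-21*22317*(-223))) + 27368/6729 = 3306/104510511 + 27368/6729 = 3306*(1/104510511) + 27368/6729 = 1102/34836837 + 27368/6729 = 105935774486/26046341797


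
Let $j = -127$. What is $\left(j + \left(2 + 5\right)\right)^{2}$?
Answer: $14400$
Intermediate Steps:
$\left(j + \left(2 + 5\right)\right)^{2} = \left(-127 + \left(2 + 5\right)\right)^{2} = \left(-127 + 7\right)^{2} = \left(-120\right)^{2} = 14400$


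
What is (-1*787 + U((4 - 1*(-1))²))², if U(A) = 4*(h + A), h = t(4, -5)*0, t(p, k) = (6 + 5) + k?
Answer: 471969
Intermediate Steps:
t(p, k) = 11 + k
h = 0 (h = (11 - 5)*0 = 6*0 = 0)
U(A) = 4*A (U(A) = 4*(0 + A) = 4*A)
(-1*787 + U((4 - 1*(-1))²))² = (-1*787 + 4*(4 - 1*(-1))²)² = (-787 + 4*(4 + 1)²)² = (-787 + 4*5²)² = (-787 + 4*25)² = (-787 + 100)² = (-687)² = 471969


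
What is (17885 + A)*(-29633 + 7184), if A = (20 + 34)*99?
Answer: -521512719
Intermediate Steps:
A = 5346 (A = 54*99 = 5346)
(17885 + A)*(-29633 + 7184) = (17885 + 5346)*(-29633 + 7184) = 23231*(-22449) = -521512719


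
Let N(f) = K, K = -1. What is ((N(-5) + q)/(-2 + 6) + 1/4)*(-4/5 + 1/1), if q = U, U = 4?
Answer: ⅕ ≈ 0.20000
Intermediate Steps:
N(f) = -1
q = 4
((N(-5) + q)/(-2 + 6) + 1/4)*(-4/5 + 1/1) = ((-1 + 4)/(-2 + 6) + 1/4)*(-4/5 + 1/1) = (3/4 + ¼)*(-4*⅕ + 1*1) = (3*(¼) + ¼)*(-⅘ + 1) = (¾ + ¼)*(⅕) = 1*(⅕) = ⅕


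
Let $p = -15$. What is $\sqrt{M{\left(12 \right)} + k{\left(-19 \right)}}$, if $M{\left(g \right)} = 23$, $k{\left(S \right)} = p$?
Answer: $2 \sqrt{2} \approx 2.8284$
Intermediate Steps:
$k{\left(S \right)} = -15$
$\sqrt{M{\left(12 \right)} + k{\left(-19 \right)}} = \sqrt{23 - 15} = \sqrt{8} = 2 \sqrt{2}$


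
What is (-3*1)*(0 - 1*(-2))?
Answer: -6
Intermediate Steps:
(-3*1)*(0 - 1*(-2)) = -3*(0 + 2) = -3*2 = -6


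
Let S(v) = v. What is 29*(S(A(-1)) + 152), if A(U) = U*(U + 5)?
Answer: 4292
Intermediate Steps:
A(U) = U*(5 + U)
29*(S(A(-1)) + 152) = 29*(-(5 - 1) + 152) = 29*(-1*4 + 152) = 29*(-4 + 152) = 29*148 = 4292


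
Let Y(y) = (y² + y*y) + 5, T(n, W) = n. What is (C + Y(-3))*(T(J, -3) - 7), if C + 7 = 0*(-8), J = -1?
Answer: -128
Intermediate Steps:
C = -7 (C = -7 + 0*(-8) = -7 + 0 = -7)
Y(y) = 5 + 2*y² (Y(y) = (y² + y²) + 5 = 2*y² + 5 = 5 + 2*y²)
(C + Y(-3))*(T(J, -3) - 7) = (-7 + (5 + 2*(-3)²))*(-1 - 7) = (-7 + (5 + 2*9))*(-8) = (-7 + (5 + 18))*(-8) = (-7 + 23)*(-8) = 16*(-8) = -128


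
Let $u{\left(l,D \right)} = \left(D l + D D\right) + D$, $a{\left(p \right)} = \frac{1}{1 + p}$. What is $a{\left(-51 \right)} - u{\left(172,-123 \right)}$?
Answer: $\frac{307499}{50} \approx 6150.0$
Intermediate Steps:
$u{\left(l,D \right)} = D + D^{2} + D l$ ($u{\left(l,D \right)} = \left(D l + D^{2}\right) + D = \left(D^{2} + D l\right) + D = D + D^{2} + D l$)
$a{\left(-51 \right)} - u{\left(172,-123 \right)} = \frac{1}{1 - 51} - - 123 \left(1 - 123 + 172\right) = \frac{1}{-50} - \left(-123\right) 50 = - \frac{1}{50} - -6150 = - \frac{1}{50} + 6150 = \frac{307499}{50}$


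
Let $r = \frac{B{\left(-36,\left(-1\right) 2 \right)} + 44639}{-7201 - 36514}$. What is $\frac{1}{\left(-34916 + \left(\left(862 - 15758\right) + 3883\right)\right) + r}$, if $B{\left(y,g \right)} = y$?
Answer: $- \frac{43715}{2007830838} \approx -2.1772 \cdot 10^{-5}$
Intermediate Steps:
$r = - \frac{44603}{43715}$ ($r = \frac{-36 + 44639}{-7201 - 36514} = \frac{44603}{-43715} = 44603 \left(- \frac{1}{43715}\right) = - \frac{44603}{43715} \approx -1.0203$)
$\frac{1}{\left(-34916 + \left(\left(862 - 15758\right) + 3883\right)\right) + r} = \frac{1}{\left(-34916 + \left(\left(862 - 15758\right) + 3883\right)\right) - \frac{44603}{43715}} = \frac{1}{\left(-34916 + \left(-14896 + 3883\right)\right) - \frac{44603}{43715}} = \frac{1}{\left(-34916 - 11013\right) - \frac{44603}{43715}} = \frac{1}{-45929 - \frac{44603}{43715}} = \frac{1}{- \frac{2007830838}{43715}} = - \frac{43715}{2007830838}$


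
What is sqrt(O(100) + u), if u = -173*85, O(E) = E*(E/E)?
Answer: I*sqrt(14605) ≈ 120.85*I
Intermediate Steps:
O(E) = E (O(E) = E*1 = E)
u = -14705
sqrt(O(100) + u) = sqrt(100 - 14705) = sqrt(-14605) = I*sqrt(14605)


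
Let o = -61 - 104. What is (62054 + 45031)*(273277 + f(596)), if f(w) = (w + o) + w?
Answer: 29373843840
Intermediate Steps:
o = -165
f(w) = -165 + 2*w (f(w) = (w - 165) + w = (-165 + w) + w = -165 + 2*w)
(62054 + 45031)*(273277 + f(596)) = (62054 + 45031)*(273277 + (-165 + 2*596)) = 107085*(273277 + (-165 + 1192)) = 107085*(273277 + 1027) = 107085*274304 = 29373843840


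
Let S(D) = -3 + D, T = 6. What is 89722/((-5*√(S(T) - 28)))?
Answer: 89722*I/25 ≈ 3588.9*I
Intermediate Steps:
89722/((-5*√(S(T) - 28))) = 89722/((-5*√((-3 + 6) - 28))) = 89722/((-5*√(3 - 28))) = 89722/((-25*I)) = 89722*(I/25) = 89722*I/25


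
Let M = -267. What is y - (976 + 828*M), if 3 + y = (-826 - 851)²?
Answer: 3032426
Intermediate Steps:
y = 2812326 (y = -3 + (-826 - 851)² = -3 + (-1677)² = -3 + 2812329 = 2812326)
y - (976 + 828*M) = 2812326 - (976 + 828*(-267)) = 2812326 - (976 - 221076) = 2812326 - 1*(-220100) = 2812326 + 220100 = 3032426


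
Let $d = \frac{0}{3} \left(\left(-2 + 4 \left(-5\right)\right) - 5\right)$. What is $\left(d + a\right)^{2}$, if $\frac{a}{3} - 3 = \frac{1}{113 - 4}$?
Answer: $\frac{968256}{11881} \approx 81.496$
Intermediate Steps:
$d = 0$ ($d = 0 \cdot \frac{1}{3} \left(\left(-2 - 20\right) - 5\right) = 0 \left(-22 - 5\right) = 0 \left(-27\right) = 0$)
$a = \frac{984}{109}$ ($a = 9 + \frac{3}{113 - 4} = 9 + \frac{3}{109} = \frac{984}{109} \approx 9.0275$)
$\left(d + a\right)^{2} = \left(0 + \frac{984}{109}\right)^{2} = \left(\frac{984}{109}\right)^{2} = \frac{968256}{11881}$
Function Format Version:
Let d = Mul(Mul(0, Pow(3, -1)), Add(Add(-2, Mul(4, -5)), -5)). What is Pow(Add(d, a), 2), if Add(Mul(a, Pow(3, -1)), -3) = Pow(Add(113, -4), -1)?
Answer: Rational(968256, 11881) ≈ 81.496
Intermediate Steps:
d = 0 (d = Mul(Mul(0, Rational(1, 3)), Add(Add(-2, -20), -5)) = Mul(0, Add(-22, -5)) = Mul(0, -27) = 0)
a = Rational(984, 109) (a = Add(9, Mul(3, Pow(Add(113, -4), -1))) = Add(9, Mul(3, Pow(109, -1))) = Add(9, Mul(3, Rational(1, 109))) = Add(9, Rational(3, 109)) = Rational(984, 109) ≈ 9.0275)
Pow(Add(d, a), 2) = Pow(Add(0, Rational(984, 109)), 2) = Pow(Rational(984, 109), 2) = Rational(968256, 11881)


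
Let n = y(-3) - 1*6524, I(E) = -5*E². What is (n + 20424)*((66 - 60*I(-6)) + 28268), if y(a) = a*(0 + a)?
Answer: 544314806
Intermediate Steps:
y(a) = a² (y(a) = a*a = a²)
n = -6515 (n = (-3)² - 1*6524 = 9 - 6524 = -6515)
(n + 20424)*((66 - 60*I(-6)) + 28268) = (-6515 + 20424)*((66 - (-300)*(-6)²) + 28268) = 13909*((66 - (-300)*36) + 28268) = 13909*((66 - 60*(-180)) + 28268) = 13909*((66 + 10800) + 28268) = 13909*(10866 + 28268) = 13909*39134 = 544314806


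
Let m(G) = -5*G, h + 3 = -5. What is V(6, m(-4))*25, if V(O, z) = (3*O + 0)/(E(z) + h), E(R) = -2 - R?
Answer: -15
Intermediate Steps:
h = -8 (h = -3 - 5 = -8)
V(O, z) = 3*O/(-10 - z) (V(O, z) = (3*O + 0)/((-2 - z) - 8) = (3*O)/(-10 - z) = 3*O/(-10 - z))
V(6, m(-4))*25 = -3*6/(10 - 5*(-4))*25 = -3*6/(10 + 20)*25 = -3*6/30*25 = -3*6*1/30*25 = -⅗*25 = -15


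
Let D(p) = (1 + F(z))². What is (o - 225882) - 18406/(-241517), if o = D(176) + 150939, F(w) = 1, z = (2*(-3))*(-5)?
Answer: -18099024057/241517 ≈ -74939.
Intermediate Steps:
z = 30 (z = -6*(-5) = 30)
D(p) = 4 (D(p) = (1 + 1)² = 2² = 4)
o = 150943 (o = 4 + 150939 = 150943)
(o - 225882) - 18406/(-241517) = (150943 - 225882) - 18406/(-241517) = -74939 - 18406*(-1/241517) = -74939 + 18406/241517 = -18099024057/241517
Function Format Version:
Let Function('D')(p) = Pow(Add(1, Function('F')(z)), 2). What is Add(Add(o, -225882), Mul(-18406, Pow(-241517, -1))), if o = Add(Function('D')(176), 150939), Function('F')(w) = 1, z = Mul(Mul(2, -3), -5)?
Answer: Rational(-18099024057, 241517) ≈ -74939.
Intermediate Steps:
z = 30 (z = Mul(-6, -5) = 30)
Function('D')(p) = 4 (Function('D')(p) = Pow(Add(1, 1), 2) = Pow(2, 2) = 4)
o = 150943 (o = Add(4, 150939) = 150943)
Add(Add(o, -225882), Mul(-18406, Pow(-241517, -1))) = Add(Add(150943, -225882), Mul(-18406, Pow(-241517, -1))) = Add(-74939, Mul(-18406, Rational(-1, 241517))) = Add(-74939, Rational(18406, 241517)) = Rational(-18099024057, 241517)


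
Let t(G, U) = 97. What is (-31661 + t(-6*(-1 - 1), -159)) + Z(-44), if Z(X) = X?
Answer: -31608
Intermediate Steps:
(-31661 + t(-6*(-1 - 1), -159)) + Z(-44) = (-31661 + 97) - 44 = -31564 - 44 = -31608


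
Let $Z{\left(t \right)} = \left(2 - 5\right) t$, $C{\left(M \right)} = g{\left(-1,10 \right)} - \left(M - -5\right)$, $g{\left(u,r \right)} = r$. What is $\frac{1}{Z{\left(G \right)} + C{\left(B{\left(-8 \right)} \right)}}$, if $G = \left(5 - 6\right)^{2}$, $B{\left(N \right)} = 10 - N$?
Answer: $- \frac{1}{16} \approx -0.0625$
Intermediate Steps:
$G = 1$ ($G = \left(-1\right)^{2} = 1$)
$C{\left(M \right)} = 5 - M$ ($C{\left(M \right)} = 10 - \left(M - -5\right) = 10 - \left(M + 5\right) = 10 - \left(5 + M\right) = 5 - M$)
$Z{\left(t \right)} = - 3 t$
$\frac{1}{Z{\left(G \right)} + C{\left(B{\left(-8 \right)} \right)}} = \frac{1}{\left(-3\right) 1 + \left(5 - \left(10 - -8\right)\right)} = \frac{1}{-3 + \left(5 - \left(10 + 8\right)\right)} = \frac{1}{-3 + \left(5 - 18\right)} = \frac{1}{-3 - 13} = \frac{1}{-16} = - \frac{1}{16}$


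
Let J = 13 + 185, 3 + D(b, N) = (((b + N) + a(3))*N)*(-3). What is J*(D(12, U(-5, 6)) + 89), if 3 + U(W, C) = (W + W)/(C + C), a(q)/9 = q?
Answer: 194205/2 ≈ 97103.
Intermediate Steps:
a(q) = 9*q
U(W, C) = -3 + W/C (U(W, C) = -3 + (W + W)/(C + C) = -3 + (2*W)/((2*C)) = -3 + (2*W)*(1/(2*C)) = -3 + W/C)
D(b, N) = -3 - 3*N*(27 + N + b) (D(b, N) = -3 + (((b + N) + 9*3)*N)*(-3) = -3 + (((N + b) + 27)*N)*(-3) = -3 + ((27 + N + b)*N)*(-3) = -3 + (N*(27 + N + b))*(-3) = -3 - 3*N*(27 + N + b))
J = 198
J*(D(12, U(-5, 6)) + 89) = 198*((-3 - 81*(-3 - 5/6) - 3*(-3 - 5/6)**2 - 3*(-3 - 5/6)*12) + 89) = 198*((-3 - 81*(-23/6) - 3*(-23/6)**2 - 3*(-23/6)*12) + 89) = 198*((-3 + 621/2 - 3*529/36 + 138) + 89) = 198*((-3 + 621/2 - 529/12 + 138) + 89) = 198*(4817/12 + 89) = 198*(5885/12) = 194205/2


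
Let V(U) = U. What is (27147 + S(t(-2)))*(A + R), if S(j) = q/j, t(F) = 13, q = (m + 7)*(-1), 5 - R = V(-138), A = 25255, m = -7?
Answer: 689479506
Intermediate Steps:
R = 143 (R = 5 - 1*(-138) = 5 + 138 = 143)
q = 0 (q = (-7 + 7)*(-1) = 0*(-1) = 0)
S(j) = 0 (S(j) = 0/j = 0)
(27147 + S(t(-2)))*(A + R) = (27147 + 0)*(25255 + 143) = 27147*25398 = 689479506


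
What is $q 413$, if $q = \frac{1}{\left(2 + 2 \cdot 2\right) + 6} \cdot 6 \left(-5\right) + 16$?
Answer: $\frac{11151}{2} \approx 5575.5$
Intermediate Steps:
$q = \frac{27}{2}$ ($q = \frac{1}{\left(2 + 4\right) + 6} \cdot 6 \left(-5\right) + 16 = \frac{1}{6 + 6} \cdot 6 \left(-5\right) + 16 = \frac{1}{12} \cdot 6 \left(-5\right) + 16 = \frac{1}{2} \left(-5\right) + 16 = - \frac{5}{2} + 16 = \frac{27}{2} \approx 13.5$)
$q 413 = \frac{27}{2} \cdot 413 = \frac{11151}{2}$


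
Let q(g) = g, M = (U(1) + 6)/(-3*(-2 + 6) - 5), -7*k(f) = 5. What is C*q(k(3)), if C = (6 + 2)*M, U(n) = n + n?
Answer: 320/119 ≈ 2.6891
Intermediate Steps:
U(n) = 2*n
k(f) = -5/7 (k(f) = -⅐*5 = -5/7)
M = -8/17 (M = (2*1 + 6)/(-3*(-2 + 6) - 5) = (2 + 6)/(-3*4 - 5) = 8/(-12 - 5) = 8/(-17) = 8*(-1/17) = -8/17 ≈ -0.47059)
C = -64/17 (C = (6 + 2)*(-8/17) = 8*(-8/17) = -64/17 ≈ -3.7647)
C*q(k(3)) = -64/17*(-5/7) = 320/119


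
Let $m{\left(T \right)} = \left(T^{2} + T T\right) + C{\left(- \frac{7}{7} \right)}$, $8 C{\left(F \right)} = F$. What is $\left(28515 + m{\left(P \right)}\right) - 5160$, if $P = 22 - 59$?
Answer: $\frac{208743}{8} \approx 26093.0$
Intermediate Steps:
$C{\left(F \right)} = \frac{F}{8}$
$P = -37$ ($P = 22 - 59 = -37$)
$m{\left(T \right)} = - \frac{1}{8} + 2 T^{2}$ ($m{\left(T \right)} = \left(T^{2} + T T\right) + \frac{\left(-7\right) \frac{1}{7}}{8} = \left(T^{2} + T^{2}\right) + \frac{\left(-7\right) \frac{1}{7}}{8} = 2 T^{2} + \frac{1}{8} \left(-1\right) = 2 T^{2} - \frac{1}{8} = - \frac{1}{8} + 2 T^{2}$)
$\left(28515 + m{\left(P \right)}\right) - 5160 = \left(28515 - \left(\frac{1}{8} - 2 \left(-37\right)^{2}\right)\right) - 5160 = \left(28515 + \left(- \frac{1}{8} + 2 \cdot 1369\right)\right) - 5160 = \left(28515 + \left(- \frac{1}{8} + 2738\right)\right) - 5160 = \left(28515 + \frac{21903}{8}\right) - 5160 = \frac{250023}{8} - 5160 = \frac{208743}{8}$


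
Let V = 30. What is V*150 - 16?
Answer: 4484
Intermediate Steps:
V*150 - 16 = 30*150 - 16 = 4500 - 16 = 4484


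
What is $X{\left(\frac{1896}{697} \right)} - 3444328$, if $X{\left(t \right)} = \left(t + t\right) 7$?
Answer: $- \frac{2400670072}{697} \approx -3.4443 \cdot 10^{6}$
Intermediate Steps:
$X{\left(t \right)} = 14 t$ ($X{\left(t \right)} = 2 t 7 = 14 t$)
$X{\left(\frac{1896}{697} \right)} - 3444328 = 14 \cdot \frac{1896}{697} - 3444328 = \frac{26544}{697} - 3444328 = - \frac{2400670072}{697}$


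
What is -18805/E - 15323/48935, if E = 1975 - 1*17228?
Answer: 686500956/746405555 ≈ 0.91974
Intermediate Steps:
E = -15253 (E = 1975 - 17228 = -15253)
-18805/E - 15323/48935 = -18805/(-15253) - 15323/48935 = -18805*(-1/15253) - 15323*1/48935 = 18805/15253 - 15323/48935 = 686500956/746405555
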